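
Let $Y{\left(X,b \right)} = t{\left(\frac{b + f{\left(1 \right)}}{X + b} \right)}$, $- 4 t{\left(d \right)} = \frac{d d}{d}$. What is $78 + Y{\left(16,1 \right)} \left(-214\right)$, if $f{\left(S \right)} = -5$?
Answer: $\frac{1112}{17} \approx 65.412$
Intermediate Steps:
$t{\left(d \right)} = - \frac{d}{4}$ ($t{\left(d \right)} = - \frac{d d \frac{1}{d}}{4} = - \frac{d^{2} \frac{1}{d}}{4} = - \frac{d}{4}$)
$Y{\left(X,b \right)} = - \frac{-5 + b}{4 \left(X + b\right)}$ ($Y{\left(X,b \right)} = - \frac{\left(b - 5\right) \frac{1}{X + b}}{4} = - \frac{\left(-5 + b\right) \frac{1}{X + b}}{4} = - \frac{\frac{1}{X + b} \left(-5 + b\right)}{4} = - \frac{-5 + b}{4 \left(X + b\right)}$)
$78 + Y{\left(16,1 \right)} \left(-214\right) = 78 + \frac{5 - 1}{4 \left(16 + 1\right)} \left(-214\right) = 78 + \frac{5 - 1}{4 \cdot 17} \left(-214\right) = 78 + \frac{1}{4} \cdot \frac{1}{17} \cdot 4 \left(-214\right) = 78 + \frac{1}{17} \left(-214\right) = 78 - \frac{214}{17} = \frac{1112}{17}$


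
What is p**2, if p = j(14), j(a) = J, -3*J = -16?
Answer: 256/9 ≈ 28.444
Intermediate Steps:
J = 16/3 (J = -1/3*(-16) = 16/3 ≈ 5.3333)
j(a) = 16/3
p = 16/3 ≈ 5.3333
p**2 = (16/3)**2 = 256/9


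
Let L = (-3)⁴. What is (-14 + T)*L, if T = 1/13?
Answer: -14661/13 ≈ -1127.8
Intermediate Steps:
T = 1/13 ≈ 0.076923
L = 81
(-14 + T)*L = (-14 + 1/13)*81 = -181/13*81 = -14661/13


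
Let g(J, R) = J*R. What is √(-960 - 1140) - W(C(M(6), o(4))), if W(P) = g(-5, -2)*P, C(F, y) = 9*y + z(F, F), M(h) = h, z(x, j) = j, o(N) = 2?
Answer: -240 + 10*I*√21 ≈ -240.0 + 45.826*I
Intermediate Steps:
C(F, y) = F + 9*y (C(F, y) = 9*y + F = F + 9*y)
W(P) = 10*P (W(P) = (-5*(-2))*P = 10*P)
√(-960 - 1140) - W(C(M(6), o(4))) = √(-960 - 1140) - 10*(6 + 9*2) = √(-2100) - 10*(6 + 18) = 10*I*√21 - 10*24 = 10*I*√21 - 1*240 = 10*I*√21 - 240 = -240 + 10*I*√21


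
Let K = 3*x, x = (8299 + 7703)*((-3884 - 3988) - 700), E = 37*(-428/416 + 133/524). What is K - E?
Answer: -5606376862885/13624 ≈ -4.1151e+8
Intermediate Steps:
E = -390683/13624 (E = 37*(-428*1/416 + 133*(1/524)) = 37*(-107/104 + 133/524) = 37*(-10559/13624) = -390683/13624 ≈ -28.676)
x = -137169144 (x = 16002*(-7872 - 700) = 16002*(-8572) = -137169144)
K = -411507432 (K = 3*(-137169144) = -411507432)
K - E = -411507432 - 1*(-390683/13624) = -411507432 + 390683/13624 = -5606376862885/13624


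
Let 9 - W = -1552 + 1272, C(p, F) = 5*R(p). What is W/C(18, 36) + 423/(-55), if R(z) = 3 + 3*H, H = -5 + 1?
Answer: -6986/495 ≈ -14.113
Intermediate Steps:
H = -4
R(z) = -9 (R(z) = 3 + 3*(-4) = 3 - 12 = -9)
C(p, F) = -45 (C(p, F) = 5*(-9) = -45)
W = 289 (W = 9 - (-1552 + 1272) = 9 - 1*(-280) = 9 + 280 = 289)
W/C(18, 36) + 423/(-55) = 289/(-45) + 423/(-55) = 289*(-1/45) + 423*(-1/55) = -289/45 - 423/55 = -6986/495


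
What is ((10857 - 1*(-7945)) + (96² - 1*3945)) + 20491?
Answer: 44564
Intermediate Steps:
((10857 - 1*(-7945)) + (96² - 1*3945)) + 20491 = ((10857 + 7945) + (9216 - 3945)) + 20491 = (18802 + 5271) + 20491 = 24073 + 20491 = 44564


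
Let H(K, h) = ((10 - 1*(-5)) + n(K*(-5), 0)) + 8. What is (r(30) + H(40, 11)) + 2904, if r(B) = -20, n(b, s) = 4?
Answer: 2911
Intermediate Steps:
H(K, h) = 27 (H(K, h) = ((10 - 1*(-5)) + 4) + 8 = ((10 + 5) + 4) + 8 = (15 + 4) + 8 = 19 + 8 = 27)
(r(30) + H(40, 11)) + 2904 = (-20 + 27) + 2904 = 7 + 2904 = 2911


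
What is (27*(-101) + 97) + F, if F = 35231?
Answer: 32601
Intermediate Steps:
(27*(-101) + 97) + F = (27*(-101) + 97) + 35231 = (-2727 + 97) + 35231 = -2630 + 35231 = 32601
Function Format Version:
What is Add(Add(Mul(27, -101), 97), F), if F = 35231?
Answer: 32601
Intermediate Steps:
Add(Add(Mul(27, -101), 97), F) = Add(Add(Mul(27, -101), 97), 35231) = Add(Add(-2727, 97), 35231) = Add(-2630, 35231) = 32601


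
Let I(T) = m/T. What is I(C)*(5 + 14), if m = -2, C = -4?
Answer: 19/2 ≈ 9.5000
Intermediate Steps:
I(T) = -2/T
I(C)*(5 + 14) = (-2/(-4))*(5 + 14) = -2*(-¼)*19 = (½)*19 = 19/2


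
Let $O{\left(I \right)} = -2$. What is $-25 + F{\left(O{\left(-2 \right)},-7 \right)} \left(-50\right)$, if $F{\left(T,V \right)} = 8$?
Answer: $-425$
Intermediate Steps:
$-25 + F{\left(O{\left(-2 \right)},-7 \right)} \left(-50\right) = -25 + 8 \left(-50\right) = -25 - 400 = -425$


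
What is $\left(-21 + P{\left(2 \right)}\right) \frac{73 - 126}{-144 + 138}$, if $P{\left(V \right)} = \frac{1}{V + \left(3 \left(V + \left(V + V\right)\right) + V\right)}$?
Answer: $- \frac{24433}{132} \approx -185.1$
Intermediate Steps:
$P{\left(V \right)} = \frac{1}{11 V}$ ($P{\left(V \right)} = \frac{1}{V + \left(3 \left(V + 2 V\right) + V\right)} = \frac{1}{V + \left(3 \cdot 3 V + V\right)} = \frac{1}{V + \left(9 V + V\right)} = \frac{1}{V + 10 V} = \frac{1}{11 V}$)
$\left(-21 + P{\left(2 \right)}\right) \frac{73 - 126}{-144 + 138} = \left(-21 + \frac{1}{11 \cdot 2}\right) \frac{73 - 126}{-144 + 138} = \left(-21 + \frac{1}{11} \cdot \frac{1}{2}\right) \left(- \frac{53}{-6}\right) = \left(-21 + \frac{1}{22}\right) \left(\left(-53\right) \left(- \frac{1}{6}\right)\right) = \left(- \frac{461}{22}\right) \frac{53}{6} = - \frac{24433}{132}$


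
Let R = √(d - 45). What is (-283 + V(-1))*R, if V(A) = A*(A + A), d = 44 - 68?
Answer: -281*I*√69 ≈ -2334.2*I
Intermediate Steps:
d = -24
V(A) = 2*A² (V(A) = A*(2*A) = 2*A²)
R = I*√69 (R = √(-24 - 45) = √(-69) = I*√69 ≈ 8.3066*I)
(-283 + V(-1))*R = (-283 + 2*(-1)²)*(I*√69) = (-283 + 2*1)*(I*√69) = (-283 + 2)*(I*√69) = -281*I*√69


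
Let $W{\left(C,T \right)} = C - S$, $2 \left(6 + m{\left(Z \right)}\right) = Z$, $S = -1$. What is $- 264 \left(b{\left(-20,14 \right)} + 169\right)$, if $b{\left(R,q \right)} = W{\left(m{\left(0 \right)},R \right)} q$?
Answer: $-26136$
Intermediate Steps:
$m{\left(Z \right)} = -6 + \frac{Z}{2}$
$W{\left(C,T \right)} = 1 + C$ ($W{\left(C,T \right)} = C - -1 = C + 1 = 1 + C$)
$b{\left(R,q \right)} = - 5 q$ ($b{\left(R,q \right)} = \left(1 + \left(-6 + \frac{1}{2} \cdot 0\right)\right) q = \left(1 + \left(-6 + 0\right)\right) q = \left(1 - 6\right) q = - 5 q$)
$- 264 \left(b{\left(-20,14 \right)} + 169\right) = - 264 \left(\left(-5\right) 14 + 169\right) = - 264 \left(-70 + 169\right) = \left(-264\right) 99 = -26136$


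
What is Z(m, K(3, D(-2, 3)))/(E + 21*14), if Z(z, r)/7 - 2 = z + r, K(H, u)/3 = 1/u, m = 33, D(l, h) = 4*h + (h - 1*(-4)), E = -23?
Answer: 4676/5149 ≈ 0.90814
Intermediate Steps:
D(l, h) = 4 + 5*h (D(l, h) = 4*h + (h + 4) = 4*h + (4 + h) = 4 + 5*h)
K(H, u) = 3/u
Z(z, r) = 14 + 7*r + 7*z (Z(z, r) = 14 + 7*(z + r) = 14 + 7*(r + z) = 14 + (7*r + 7*z) = 14 + 7*r + 7*z)
Z(m, K(3, D(-2, 3)))/(E + 21*14) = (14 + 7*(3/(4 + 5*3)) + 7*33)/(-23 + 21*14) = (14 + 7*(3/(4 + 15)) + 231)/(-23 + 294) = (14 + 7*(3/19) + 231)/271 = (14 + 7*(3*(1/19)) + 231)*(1/271) = (14 + 7*(3/19) + 231)*(1/271) = (14 + 21/19 + 231)*(1/271) = (4676/19)*(1/271) = 4676/5149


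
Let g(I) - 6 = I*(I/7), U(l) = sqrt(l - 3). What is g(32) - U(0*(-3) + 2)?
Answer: 1066/7 - I ≈ 152.29 - 1.0*I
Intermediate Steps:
U(l) = sqrt(-3 + l)
g(I) = 6 + I**2/7 (g(I) = 6 + I*(I/7) = 6 + I**2/7)
g(32) - U(0*(-3) + 2) = (6 + (1/7)*32**2) - sqrt(-3 + (0*(-3) + 2)) = (6 + (1/7)*1024) - sqrt(-3 + (0 + 2)) = (6 + 1024/7) - sqrt(-3 + 2) = 1066/7 - sqrt(-1) = 1066/7 - I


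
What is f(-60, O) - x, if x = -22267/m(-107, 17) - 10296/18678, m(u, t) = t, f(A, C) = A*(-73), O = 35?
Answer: 27376393/4811 ≈ 5690.4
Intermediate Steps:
f(A, C) = -73*A
x = -6304213/4811 (x = -22267/17 - 10296/18678 = -22267*1/17 - 10296*1/18678 = -22267/17 - 156/283 = -6304213/4811 ≈ -1310.4)
f(-60, O) - x = -73*(-60) - 1*(-6304213/4811) = 4380 + 6304213/4811 = 27376393/4811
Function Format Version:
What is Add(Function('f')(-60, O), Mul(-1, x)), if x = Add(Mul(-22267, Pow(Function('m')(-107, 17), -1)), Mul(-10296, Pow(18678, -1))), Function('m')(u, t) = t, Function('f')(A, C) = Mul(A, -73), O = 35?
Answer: Rational(27376393, 4811) ≈ 5690.4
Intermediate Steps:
Function('f')(A, C) = Mul(-73, A)
x = Rational(-6304213, 4811) (x = Add(Mul(-22267, Pow(17, -1)), Mul(-10296, Pow(18678, -1))) = Add(Mul(-22267, Rational(1, 17)), Mul(-10296, Rational(1, 18678))) = Add(Rational(-22267, 17), Rational(-156, 283)) = Rational(-6304213, 4811) ≈ -1310.4)
Add(Function('f')(-60, O), Mul(-1, x)) = Add(Mul(-73, -60), Mul(-1, Rational(-6304213, 4811))) = Add(4380, Rational(6304213, 4811)) = Rational(27376393, 4811)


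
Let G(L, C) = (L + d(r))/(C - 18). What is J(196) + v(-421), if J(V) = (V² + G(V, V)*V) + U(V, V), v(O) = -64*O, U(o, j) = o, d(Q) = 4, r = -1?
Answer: 5854084/89 ≈ 65776.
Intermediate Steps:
G(L, C) = (4 + L)/(-18 + C) (G(L, C) = (L + 4)/(C - 18) = (4 + L)/(-18 + C))
J(V) = V + V² + V*(4 + V)/(-18 + V) (J(V) = (V² + ((4 + V)/(-18 + V))*V) + V = (V² + V*(4 + V)/(-18 + V)) + V = V + V² + V*(4 + V)/(-18 + V))
J(196) + v(-421) = 196*(-14 + 196² - 16*196)/(-18 + 196) - 64*(-421) = 196*(-14 + 38416 - 3136)/178 + 26944 = 196*(1/178)*35266 + 26944 = 3456068/89 + 26944 = 5854084/89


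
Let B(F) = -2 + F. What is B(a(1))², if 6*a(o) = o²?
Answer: 121/36 ≈ 3.3611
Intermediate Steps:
a(o) = o²/6
B(a(1))² = (-2 + (⅙)*1²)² = (-2 + (⅙)*1)² = (-2 + ⅙)² = (-11/6)² = 121/36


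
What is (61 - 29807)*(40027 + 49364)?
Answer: -2659024686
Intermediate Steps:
(61 - 29807)*(40027 + 49364) = -29746*89391 = -2659024686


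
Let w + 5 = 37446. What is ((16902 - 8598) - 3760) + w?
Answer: 41985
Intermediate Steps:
w = 37441 (w = -5 + 37446 = 37441)
((16902 - 8598) - 3760) + w = ((16902 - 8598) - 3760) + 37441 = (8304 - 3760) + 37441 = 4544 + 37441 = 41985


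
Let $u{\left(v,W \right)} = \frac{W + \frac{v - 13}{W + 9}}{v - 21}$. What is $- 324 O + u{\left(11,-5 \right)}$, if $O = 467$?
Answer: $- \frac{3026149}{20} \approx -1.5131 \cdot 10^{5}$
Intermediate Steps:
$u{\left(v,W \right)} = \frac{W + \frac{-13 + v}{9 + W}}{-21 + v}$
$- 324 O + u{\left(11,-5 \right)} = \left(-324\right) 467 + \frac{-13 + 11 + \left(-5\right)^{2} + 9 \left(-5\right)}{-189 - -105 + 9 \cdot 11 - 55} = -151308 + \frac{-13 + 11 + 25 - 45}{-189 + 105 + 99 - 55} = -151308 + \frac{1}{-40} \left(-22\right) = -151308 - - \frac{11}{20} = -151308 + \frac{11}{20} = - \frac{3026149}{20}$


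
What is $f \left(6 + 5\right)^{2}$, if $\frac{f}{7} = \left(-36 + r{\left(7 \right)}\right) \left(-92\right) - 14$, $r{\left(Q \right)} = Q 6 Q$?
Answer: $-20116250$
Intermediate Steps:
$r{\left(Q \right)} = 6 Q^{2}$ ($r{\left(Q \right)} = 6 Q Q = 6 Q^{2}$)
$f = -166250$ ($f = 7 \left(\left(-36 + 6 \cdot 7^{2}\right) \left(-92\right) - 14\right) = 7 \left(\left(-36 + 6 \cdot 49\right) \left(-92\right) - 14\right) = 7 \left(\left(-36 + 294\right) \left(-92\right) - 14\right) = 7 \left(258 \left(-92\right) - 14\right) = 7 \left(-23736 - 14\right) = 7 \left(-23750\right) = -166250$)
$f \left(6 + 5\right)^{2} = - 166250 \left(6 + 5\right)^{2} = - 166250 \cdot 11^{2} = \left(-166250\right) 121 = -20116250$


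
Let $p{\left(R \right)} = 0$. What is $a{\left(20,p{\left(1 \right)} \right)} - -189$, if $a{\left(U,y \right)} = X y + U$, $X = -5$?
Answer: $209$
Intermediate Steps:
$a{\left(U,y \right)} = U - 5 y$ ($a{\left(U,y \right)} = - 5 y + U = U - 5 y$)
$a{\left(20,p{\left(1 \right)} \right)} - -189 = \left(20 - 0\right) - -189 = \left(20 + 0\right) + 189 = 20 + 189 = 209$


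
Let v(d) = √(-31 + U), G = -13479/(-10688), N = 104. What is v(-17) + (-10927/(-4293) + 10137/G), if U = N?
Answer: 155089725347/19288449 + √73 ≈ 8049.1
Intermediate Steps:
G = 13479/10688 (G = -13479*(-1/10688) = 13479/10688 ≈ 1.2611)
U = 104
v(d) = √73 (v(d) = √(-31 + 104) = √73)
v(-17) + (-10927/(-4293) + 10137/G) = √73 + (-10927/(-4293) + 10137/(13479/10688)) = √73 + (-10927*(-1/4293) + 10137*(10688/13479)) = √73 + (10927/4293 + 36114752/4493) = √73 + 155089725347/19288449 = 155089725347/19288449 + √73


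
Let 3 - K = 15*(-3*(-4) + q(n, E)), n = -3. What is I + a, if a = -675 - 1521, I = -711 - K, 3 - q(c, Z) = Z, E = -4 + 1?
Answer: -2640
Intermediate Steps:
E = -3
q(c, Z) = 3 - Z
K = -267 (K = 3 - 15*(-3*(-4) + (3 - 1*(-3))) = 3 - 15*(12 + (3 + 3)) = 3 - 15*(12 + 6) = 3 - 15*18 = 3 - 1*270 = 3 - 270 = -267)
I = -444 (I = -711 - 1*(-267) = -711 + 267 = -444)
a = -2196
I + a = -444 - 2196 = -2640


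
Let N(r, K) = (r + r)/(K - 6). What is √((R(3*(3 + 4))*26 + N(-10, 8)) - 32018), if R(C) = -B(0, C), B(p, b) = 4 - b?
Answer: I*√31586 ≈ 177.72*I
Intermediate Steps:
N(r, K) = 2*r/(-6 + K) (N(r, K) = (2*r)/(-6 + K) = 2*r/(-6 + K))
R(C) = -4 + C (R(C) = -(4 - C) = -4 + C)
√((R(3*(3 + 4))*26 + N(-10, 8)) - 32018) = √(((-4 + 3*(3 + 4))*26 + 2*(-10)/(-6 + 8)) - 32018) = √(((-4 + 3*7)*26 + 2*(-10)/2) - 32018) = √(((-4 + 21)*26 + 2*(-10)*(½)) - 32018) = √((17*26 - 10) - 32018) = √((442 - 10) - 32018) = √(432 - 32018) = √(-31586) = I*√31586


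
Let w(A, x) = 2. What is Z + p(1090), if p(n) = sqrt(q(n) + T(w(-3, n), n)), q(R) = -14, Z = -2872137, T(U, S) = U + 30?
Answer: -2872137 + 3*sqrt(2) ≈ -2.8721e+6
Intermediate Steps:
T(U, S) = 30 + U
p(n) = 3*sqrt(2) (p(n) = sqrt(-14 + (30 + 2)) = sqrt(-14 + 32) = sqrt(18) = 3*sqrt(2))
Z + p(1090) = -2872137 + 3*sqrt(2)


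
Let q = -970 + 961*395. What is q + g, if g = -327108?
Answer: 51517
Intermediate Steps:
q = 378625 (q = -970 + 379595 = 378625)
q + g = 378625 - 327108 = 51517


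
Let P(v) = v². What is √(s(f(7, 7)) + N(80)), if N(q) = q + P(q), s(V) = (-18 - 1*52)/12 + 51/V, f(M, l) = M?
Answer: √11433282/42 ≈ 80.507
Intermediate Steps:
s(V) = -35/6 + 51/V (s(V) = (-18 - 52)*(1/12) + 51/V = -70*1/12 + 51/V = -35/6 + 51/V)
N(q) = q + q²
√(s(f(7, 7)) + N(80)) = √((-35/6 + 51/7) + 80*(1 + 80)) = √((-35/6 + 51*(⅐)) + 80*81) = √((-35/6 + 51/7) + 6480) = √(61/42 + 6480) = √(272221/42) = √11433282/42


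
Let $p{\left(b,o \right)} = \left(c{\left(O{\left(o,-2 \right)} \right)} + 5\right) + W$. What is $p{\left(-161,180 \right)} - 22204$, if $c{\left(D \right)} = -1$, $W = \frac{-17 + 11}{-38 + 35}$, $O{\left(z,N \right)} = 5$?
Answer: $-22198$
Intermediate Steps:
$W = 2$ ($W = - \frac{6}{-3} = \left(-6\right) \left(- \frac{1}{3}\right) = 2$)
$p{\left(b,o \right)} = 6$ ($p{\left(b,o \right)} = \left(-1 + 5\right) + 2 = 4 + 2 = 6$)
$p{\left(-161,180 \right)} - 22204 = 6 - 22204 = -22198$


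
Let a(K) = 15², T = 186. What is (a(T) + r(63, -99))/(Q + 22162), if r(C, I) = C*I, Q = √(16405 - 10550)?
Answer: -133237944/491148389 + 6012*√5855/491148389 ≈ -0.27034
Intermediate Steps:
a(K) = 225
Q = √5855 ≈ 76.518
(a(T) + r(63, -99))/(Q + 22162) = (225 + 63*(-99))/(√5855 + 22162) = (225 - 6237)/(22162 + √5855) = -6012/(22162 + √5855)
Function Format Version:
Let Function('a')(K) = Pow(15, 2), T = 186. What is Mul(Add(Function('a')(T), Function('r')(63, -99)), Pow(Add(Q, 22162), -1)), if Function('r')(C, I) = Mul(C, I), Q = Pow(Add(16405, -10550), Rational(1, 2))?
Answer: Add(Rational(-133237944, 491148389), Mul(Rational(6012, 491148389), Pow(5855, Rational(1, 2)))) ≈ -0.27034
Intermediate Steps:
Function('a')(K) = 225
Q = Pow(5855, Rational(1, 2)) ≈ 76.518
Mul(Add(Function('a')(T), Function('r')(63, -99)), Pow(Add(Q, 22162), -1)) = Mul(Add(225, Mul(63, -99)), Pow(Add(Pow(5855, Rational(1, 2)), 22162), -1)) = Mul(Add(225, -6237), Pow(Add(22162, Pow(5855, Rational(1, 2))), -1)) = Mul(-6012, Pow(Add(22162, Pow(5855, Rational(1, 2))), -1))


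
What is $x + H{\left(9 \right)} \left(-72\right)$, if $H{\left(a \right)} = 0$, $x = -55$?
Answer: $-55$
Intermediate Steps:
$x + H{\left(9 \right)} \left(-72\right) = -55 + 0 \left(-72\right) = -55 + 0 = -55$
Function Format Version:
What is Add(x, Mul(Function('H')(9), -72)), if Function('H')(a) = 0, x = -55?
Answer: -55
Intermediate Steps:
Add(x, Mul(Function('H')(9), -72)) = Add(-55, Mul(0, -72)) = Add(-55, 0) = -55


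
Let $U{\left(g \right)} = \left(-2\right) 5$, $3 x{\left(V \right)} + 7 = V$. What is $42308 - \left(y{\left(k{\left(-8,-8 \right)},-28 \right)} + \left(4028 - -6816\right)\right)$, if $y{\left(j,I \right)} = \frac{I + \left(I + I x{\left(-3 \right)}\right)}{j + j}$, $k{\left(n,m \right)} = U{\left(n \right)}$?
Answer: $\frac{471988}{15} \approx 31466.0$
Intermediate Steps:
$x{\left(V \right)} = - \frac{7}{3} + \frac{V}{3}$
$U{\left(g \right)} = -10$
$k{\left(n,m \right)} = -10$
$y{\left(j,I \right)} = - \frac{2 I}{3 j}$ ($y{\left(j,I \right)} = \frac{I + \left(I + I \left(- \frac{7}{3} + \frac{1}{3} \left(-3\right)\right)\right)}{j + j} = \frac{I + \left(I + I \left(- \frac{7}{3} - 1\right)\right)}{2 j} = \left(I + \left(I + I \left(- \frac{10}{3}\right)\right)\right) \frac{1}{2 j} = \left(I + \left(I - \frac{10 I}{3}\right)\right) \frac{1}{2 j} = \left(I - \frac{7 I}{3}\right) \frac{1}{2 j} = - \frac{4 I}{3} \frac{1}{2 j} = - \frac{2 I}{3 j}$)
$42308 - \left(y{\left(k{\left(-8,-8 \right)},-28 \right)} + \left(4028 - -6816\right)\right) = 42308 - \left(\left(- \frac{2}{3}\right) \left(-28\right) \frac{1}{-10} + \left(4028 - -6816\right)\right) = 42308 - \left(\left(- \frac{2}{3}\right) \left(-28\right) \left(- \frac{1}{10}\right) + \left(4028 + 6816\right)\right) = 42308 - \left(- \frac{28}{15} + 10844\right) = 42308 - \frac{162632}{15} = \frac{471988}{15}$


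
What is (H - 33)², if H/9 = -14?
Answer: 25281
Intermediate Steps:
H = -126 (H = 9*(-14) = -126)
(H - 33)² = (-126 - 33)² = (-159)² = 25281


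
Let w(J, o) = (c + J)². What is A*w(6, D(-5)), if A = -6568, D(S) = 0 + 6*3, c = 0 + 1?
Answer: -321832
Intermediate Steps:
c = 1
D(S) = 18 (D(S) = 0 + 18 = 18)
w(J, o) = (1 + J)²
A*w(6, D(-5)) = -6568*(1 + 6)² = -6568*7² = -6568*49 = -321832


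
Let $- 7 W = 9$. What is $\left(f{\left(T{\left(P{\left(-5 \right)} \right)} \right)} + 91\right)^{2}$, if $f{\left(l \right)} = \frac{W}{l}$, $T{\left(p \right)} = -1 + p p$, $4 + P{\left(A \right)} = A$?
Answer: $\frac{2596004401}{313600} \approx 8278.1$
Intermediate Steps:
$W = - \frac{9}{7}$ ($W = \left(- \frac{1}{7}\right) 9 = - \frac{9}{7} \approx -1.2857$)
$P{\left(A \right)} = -4 + A$
$T{\left(p \right)} = -1 + p^{2}$
$f{\left(l \right)} = - \frac{9}{7 l}$
$\left(f{\left(T{\left(P{\left(-5 \right)} \right)} \right)} + 91\right)^{2} = \left(- \frac{9}{7 \left(-1 + \left(-4 - 5\right)^{2}\right)} + 91\right)^{2} = \left(- \frac{9}{7 \left(-1 + \left(-9\right)^{2}\right)} + 91\right)^{2} = \left(- \frac{9}{7 \left(-1 + 81\right)} + 91\right)^{2} = \left(- \frac{9}{7 \cdot 80} + 91\right)^{2} = \left(\left(- \frac{9}{7}\right) \frac{1}{80} + 91\right)^{2} = \left(- \frac{9}{560} + 91\right)^{2} = \left(\frac{50951}{560}\right)^{2} = \frac{2596004401}{313600}$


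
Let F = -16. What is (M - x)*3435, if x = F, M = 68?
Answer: 288540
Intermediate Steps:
x = -16
(M - x)*3435 = (68 - 1*(-16))*3435 = (68 + 16)*3435 = 84*3435 = 288540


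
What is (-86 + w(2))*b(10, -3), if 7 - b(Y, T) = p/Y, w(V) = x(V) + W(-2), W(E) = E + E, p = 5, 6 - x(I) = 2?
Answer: -559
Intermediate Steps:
x(I) = 4 (x(I) = 6 - 1*2 = 6 - 2 = 4)
W(E) = 2*E
w(V) = 0 (w(V) = 4 + 2*(-2) = 4 - 4 = 0)
b(Y, T) = 7 - 5/Y
(-86 + w(2))*b(10, -3) = (-86 + 0)*(7 - 5/10) = -86*(7 - 5*1/10) = -86*(7 - 1/2) = -86*13/2 = -559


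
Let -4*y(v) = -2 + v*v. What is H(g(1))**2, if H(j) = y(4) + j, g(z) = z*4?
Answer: 1/4 ≈ 0.25000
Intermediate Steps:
g(z) = 4*z
y(v) = 1/2 - v**2/4 (y(v) = -(-2 + v*v)/4 = -(-2 + v**2)/4 = 1/2 - v**2/4)
H(j) = -7/2 + j (H(j) = (1/2 - 1/4*4**2) + j = (1/2 - 1/4*16) + j = (1/2 - 4) + j = -7/2 + j)
H(g(1))**2 = (-7/2 + 4*1)**2 = (-7/2 + 4)**2 = (1/2)**2 = 1/4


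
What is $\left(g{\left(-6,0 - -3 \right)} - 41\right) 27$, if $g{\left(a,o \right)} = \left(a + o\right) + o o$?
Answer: $-945$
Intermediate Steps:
$g{\left(a,o \right)} = a + o + o^{2}$ ($g{\left(a,o \right)} = \left(a + o\right) + o^{2} = a + o + o^{2}$)
$\left(g{\left(-6,0 - -3 \right)} - 41\right) 27 = \left(\left(-6 + \left(0 - -3\right) + \left(0 - -3\right)^{2}\right) - 41\right) 27 = \left(\left(-6 + \left(0 + 3\right) + \left(0 + 3\right)^{2}\right) - 41\right) 27 = \left(\left(-6 + 3 + 3^{2}\right) - 41\right) 27 = \left(\left(-6 + 3 + 9\right) - 41\right) 27 = \left(6 - 41\right) 27 = \left(-35\right) 27 = -945$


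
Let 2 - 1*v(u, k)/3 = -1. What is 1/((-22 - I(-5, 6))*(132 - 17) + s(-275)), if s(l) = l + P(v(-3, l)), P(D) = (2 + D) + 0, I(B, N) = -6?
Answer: -1/2104 ≈ -0.00047529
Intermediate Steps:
v(u, k) = 9 (v(u, k) = 6 - 3*(-1) = 6 + 3 = 9)
P(D) = 2 + D
s(l) = 11 + l (s(l) = l + (2 + 9) = l + 11 = 11 + l)
1/((-22 - I(-5, 6))*(132 - 17) + s(-275)) = 1/((-22 - 1*(-6))*(132 - 17) + (11 - 275)) = 1/((-22 + 6)*115 - 264) = 1/(-16*115 - 264) = 1/(-1840 - 264) = 1/(-2104) = -1/2104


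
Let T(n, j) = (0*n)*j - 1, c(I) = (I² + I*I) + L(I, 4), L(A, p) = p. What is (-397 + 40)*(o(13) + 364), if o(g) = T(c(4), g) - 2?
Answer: -128877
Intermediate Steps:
c(I) = 4 + 2*I² (c(I) = (I² + I*I) + 4 = (I² + I²) + 4 = 2*I² + 4 = 4 + 2*I²)
T(n, j) = -1 (T(n, j) = 0*j - 1 = 0 - 1 = -1)
o(g) = -3 (o(g) = -1 - 2 = -3)
(-397 + 40)*(o(13) + 364) = (-397 + 40)*(-3 + 364) = -357*361 = -128877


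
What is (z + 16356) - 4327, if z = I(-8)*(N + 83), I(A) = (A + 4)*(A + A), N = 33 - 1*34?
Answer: 17277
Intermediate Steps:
N = -1 (N = 33 - 34 = -1)
I(A) = 2*A*(4 + A) (I(A) = (4 + A)*(2*A) = 2*A*(4 + A))
z = 5248 (z = (2*(-8)*(4 - 8))*(-1 + 83) = (2*(-8)*(-4))*82 = 64*82 = 5248)
(z + 16356) - 4327 = (5248 + 16356) - 4327 = 21604 - 4327 = 17277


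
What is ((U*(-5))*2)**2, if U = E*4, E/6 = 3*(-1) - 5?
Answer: 3686400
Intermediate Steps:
E = -48 (E = 6*(3*(-1) - 5) = 6*(-3 - 5) = 6*(-8) = -48)
U = -192 (U = -48*4 = -192)
((U*(-5))*2)**2 = (-192*(-5)*2)**2 = (960*2)**2 = 1920**2 = 3686400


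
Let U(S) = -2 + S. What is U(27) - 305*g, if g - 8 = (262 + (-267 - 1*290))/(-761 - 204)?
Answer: -484090/193 ≈ -2508.2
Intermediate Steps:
g = 1603/193 (g = 8 + (262 + (-267 - 1*290))/(-761 - 204) = 8 + (262 + (-267 - 290))/(-965) = 8 + (262 - 557)*(-1/965) = 8 - 295*(-1/965) = 8 + 59/193 = 1603/193 ≈ 8.3057)
U(27) - 305*g = (-2 + 27) - 305*1603/193 = 25 - 488915/193 = -484090/193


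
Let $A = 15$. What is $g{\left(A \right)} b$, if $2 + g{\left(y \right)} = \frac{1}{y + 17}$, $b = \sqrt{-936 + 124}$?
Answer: $- \frac{63 i \sqrt{203}}{16} \approx - 56.101 i$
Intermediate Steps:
$b = 2 i \sqrt{203}$ ($b = \sqrt{-812} = 2 i \sqrt{203} \approx 28.496 i$)
$g{\left(y \right)} = -2 + \frac{1}{17 + y}$ ($g{\left(y \right)} = -2 + \frac{1}{y + 17} = -2 + \frac{1}{17 + y}$)
$g{\left(A \right)} b = \frac{-33 - 30}{17 + 15} \cdot 2 i \sqrt{203} = \frac{-33 - 30}{32} \cdot 2 i \sqrt{203} = \frac{1}{32} \left(-63\right) 2 i \sqrt{203} = - \frac{63 \cdot 2 i \sqrt{203}}{32} = - \frac{63 i \sqrt{203}}{16}$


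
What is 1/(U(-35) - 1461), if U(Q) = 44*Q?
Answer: -1/3001 ≈ -0.00033322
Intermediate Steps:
1/(U(-35) - 1461) = 1/(44*(-35) - 1461) = 1/(-1540 - 1461) = 1/(-3001) = -1/3001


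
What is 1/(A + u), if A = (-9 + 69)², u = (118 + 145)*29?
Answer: 1/11227 ≈ 8.9071e-5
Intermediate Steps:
u = 7627 (u = 263*29 = 7627)
A = 3600 (A = 60² = 3600)
1/(A + u) = 1/(3600 + 7627) = 1/11227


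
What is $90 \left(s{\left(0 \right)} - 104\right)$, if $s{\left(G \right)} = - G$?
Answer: $-9360$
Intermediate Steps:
$90 \left(s{\left(0 \right)} - 104\right) = 90 \left(\left(-1\right) 0 - 104\right) = 90 \left(0 - 104\right) = 90 \left(-104\right) = -9360$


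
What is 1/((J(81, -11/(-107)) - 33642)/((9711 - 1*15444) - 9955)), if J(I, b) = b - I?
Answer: 839308/1804175 ≈ 0.46520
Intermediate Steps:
1/((J(81, -11/(-107)) - 33642)/((9711 - 1*15444) - 9955)) = 1/(((-11/(-107) - 1*81) - 33642)/((9711 - 1*15444) - 9955)) = 1/(((-11*(-1/107) - 81) - 33642)/((9711 - 15444) - 9955)) = 1/(((11/107 - 81) - 33642)/(-5733 - 9955)) = 1/((-8656/107 - 33642)/(-15688)) = 1/(-3608350/107*(-1/15688)) = 1/(1804175/839308) = 839308/1804175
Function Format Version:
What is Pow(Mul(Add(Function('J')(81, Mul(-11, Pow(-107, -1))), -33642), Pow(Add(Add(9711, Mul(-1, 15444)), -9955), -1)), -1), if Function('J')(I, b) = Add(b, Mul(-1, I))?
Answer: Rational(839308, 1804175) ≈ 0.46520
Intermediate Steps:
Pow(Mul(Add(Function('J')(81, Mul(-11, Pow(-107, -1))), -33642), Pow(Add(Add(9711, Mul(-1, 15444)), -9955), -1)), -1) = Pow(Mul(Add(Add(Mul(-11, Pow(-107, -1)), Mul(-1, 81)), -33642), Pow(Add(Add(9711, Mul(-1, 15444)), -9955), -1)), -1) = Pow(Mul(Add(Add(Mul(-11, Rational(-1, 107)), -81), -33642), Pow(Add(Add(9711, -15444), -9955), -1)), -1) = Pow(Mul(Add(Add(Rational(11, 107), -81), -33642), Pow(Add(-5733, -9955), -1)), -1) = Pow(Mul(Add(Rational(-8656, 107), -33642), Pow(-15688, -1)), -1) = Pow(Mul(Rational(-3608350, 107), Rational(-1, 15688)), -1) = Pow(Rational(1804175, 839308), -1) = Rational(839308, 1804175)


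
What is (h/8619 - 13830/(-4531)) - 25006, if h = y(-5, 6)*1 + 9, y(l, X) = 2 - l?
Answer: -976432267868/39052689 ≈ -25003.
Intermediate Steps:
h = 16 (h = (2 - 1*(-5))*1 + 9 = (2 + 5)*1 + 9 = 7*1 + 9 = 7 + 9 = 16)
(h/8619 - 13830/(-4531)) - 25006 = (16/8619 - 13830/(-4531)) - 25006 = (16*(1/8619) - 13830*(-1/4531)) - 25006 = (16/8619 + 13830/4531) - 25006 = 119273266/39052689 - 25006 = -976432267868/39052689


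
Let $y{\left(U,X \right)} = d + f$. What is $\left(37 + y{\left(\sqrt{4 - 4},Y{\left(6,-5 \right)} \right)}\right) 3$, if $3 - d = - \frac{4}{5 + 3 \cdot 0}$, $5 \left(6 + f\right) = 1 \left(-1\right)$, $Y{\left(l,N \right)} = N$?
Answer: $\frac{519}{5} \approx 103.8$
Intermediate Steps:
$f = - \frac{31}{5}$ ($f = -6 + \frac{1 \left(-1\right)}{5} = -6 + \frac{1}{5} \left(-1\right) = -6 - \frac{1}{5} = - \frac{31}{5} \approx -6.2$)
$d = \frac{19}{5}$ ($d = 3 - - \frac{4}{5 + 3 \cdot 0} = 3 - - \frac{4}{5 + 0} = 3 - - \frac{4}{5} = 3 + \frac{4}{5} = \frac{19}{5} \approx 3.8$)
$y{\left(U,X \right)} = - \frac{12}{5}$ ($y{\left(U,X \right)} = \frac{19}{5} - \frac{31}{5} = - \frac{12}{5}$)
$\left(37 + y{\left(\sqrt{4 - 4},Y{\left(6,-5 \right)} \right)}\right) 3 = \left(37 - \frac{12}{5}\right) 3 = \frac{173}{5} \cdot 3 = \frac{519}{5}$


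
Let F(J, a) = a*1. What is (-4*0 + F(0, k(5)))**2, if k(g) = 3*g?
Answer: 225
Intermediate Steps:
F(J, a) = a
(-4*0 + F(0, k(5)))**2 = (-4*0 + 3*5)**2 = (0 + 15)**2 = 15**2 = 225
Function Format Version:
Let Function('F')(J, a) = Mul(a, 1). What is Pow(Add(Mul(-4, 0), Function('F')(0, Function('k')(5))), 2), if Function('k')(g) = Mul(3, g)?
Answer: 225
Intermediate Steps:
Function('F')(J, a) = a
Pow(Add(Mul(-4, 0), Function('F')(0, Function('k')(5))), 2) = Pow(Add(Mul(-4, 0), Mul(3, 5)), 2) = Pow(Add(0, 15), 2) = Pow(15, 2) = 225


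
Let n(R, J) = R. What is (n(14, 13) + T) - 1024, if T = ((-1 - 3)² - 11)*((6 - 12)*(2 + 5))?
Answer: -1220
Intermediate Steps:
T = -210 (T = ((-4)² - 11)*(-6*7) = (16 - 11)*(-42) = 5*(-42) = -210)
(n(14, 13) + T) - 1024 = (14 - 210) - 1024 = -196 - 1024 = -1220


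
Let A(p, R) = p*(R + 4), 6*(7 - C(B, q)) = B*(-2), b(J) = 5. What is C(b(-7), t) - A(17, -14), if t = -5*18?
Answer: 536/3 ≈ 178.67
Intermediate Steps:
t = -90
C(B, q) = 7 + B/3 (C(B, q) = 7 - B*(-2)/6 = 7 - (-1)*B/3 = 7 + B/3)
A(p, R) = p*(4 + R)
C(b(-7), t) - A(17, -14) = (7 + (1/3)*5) - 17*(4 - 14) = (7 + 5/3) - 17*(-10) = 26/3 - 1*(-170) = 26/3 + 170 = 536/3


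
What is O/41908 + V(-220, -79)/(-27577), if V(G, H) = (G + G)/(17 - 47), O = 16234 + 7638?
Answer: 44843420/78797517 ≈ 0.56910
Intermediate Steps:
O = 23872
V(G, H) = -G/15 (V(G, H) = (2*G)/(-30) = (2*G)*(-1/30) = -G/15)
O/41908 + V(-220, -79)/(-27577) = 23872/41908 - 1/15*(-220)/(-27577) = 23872*(1/41908) + (44/3)*(-1/27577) = 5968/10477 - 4/7521 = 44843420/78797517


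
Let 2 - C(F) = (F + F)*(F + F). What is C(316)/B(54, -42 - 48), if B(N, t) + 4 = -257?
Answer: 399422/261 ≈ 1530.4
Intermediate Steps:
B(N, t) = -261 (B(N, t) = -4 - 257 = -261)
C(F) = 2 - 4*F**2 (C(F) = 2 - (F + F)*(F + F) = 2 - 2*F*2*F = 2 - 4*F**2)
C(316)/B(54, -42 - 48) = (2 - 4*316**2)/(-261) = (2 - 4*99856)*(-1/261) = (2 - 399424)*(-1/261) = -399422*(-1/261) = 399422/261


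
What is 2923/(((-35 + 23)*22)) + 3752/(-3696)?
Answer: -3191/264 ≈ -12.087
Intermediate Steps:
2923/(((-35 + 23)*22)) + 3752/(-3696) = 2923/((-12*22)) + 3752*(-1/3696) = 2923/(-264) - 67/66 = 2923*(-1/264) - 67/66 = -2923/264 - 67/66 = -3191/264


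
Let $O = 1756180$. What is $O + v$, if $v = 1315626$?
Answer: $3071806$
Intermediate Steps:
$O + v = 1756180 + 1315626 = 3071806$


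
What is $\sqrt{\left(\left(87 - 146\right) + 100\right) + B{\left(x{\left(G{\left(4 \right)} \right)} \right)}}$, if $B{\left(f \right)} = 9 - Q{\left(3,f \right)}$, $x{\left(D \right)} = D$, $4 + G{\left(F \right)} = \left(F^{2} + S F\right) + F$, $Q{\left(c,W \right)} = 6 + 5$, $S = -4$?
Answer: $\sqrt{39} \approx 6.245$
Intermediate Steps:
$Q{\left(c,W \right)} = 11$
$G{\left(F \right)} = -4 + F^{2} - 3 F$ ($G{\left(F \right)} = -4 + \left(\left(F^{2} - 4 F\right) + F\right) = -4 + \left(F^{2} - 3 F\right) = -4 + F^{2} - 3 F$)
$B{\left(f \right)} = -2$ ($B{\left(f \right)} = 9 - 11 = -2$)
$\sqrt{\left(\left(87 - 146\right) + 100\right) + B{\left(x{\left(G{\left(4 \right)} \right)} \right)}} = \sqrt{\left(\left(87 - 146\right) + 100\right) - 2} = \sqrt{\left(-59 + 100\right) - 2} = \sqrt{41 - 2} = \sqrt{39}$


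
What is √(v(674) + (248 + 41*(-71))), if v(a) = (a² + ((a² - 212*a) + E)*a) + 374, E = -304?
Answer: √210122603 ≈ 14496.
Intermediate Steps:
v(a) = 374 + a² + a*(-304 + a² - 212*a) (v(a) = (a² + ((a² - 212*a) - 304)*a) + 374 = (a² + (-304 + a² - 212*a)*a) + 374 = (a² + a*(-304 + a² - 212*a)) + 374 = 374 + a² + a*(-304 + a² - 212*a))
√(v(674) + (248 + 41*(-71))) = √((374 + 674³ - 304*674 - 211*674²) + (248 + 41*(-71))) = √((374 + 306182024 - 204896 - 211*454276) + (248 - 2911)) = √((374 + 306182024 - 204896 - 95852236) - 2663) = √(210125266 - 2663) = √210122603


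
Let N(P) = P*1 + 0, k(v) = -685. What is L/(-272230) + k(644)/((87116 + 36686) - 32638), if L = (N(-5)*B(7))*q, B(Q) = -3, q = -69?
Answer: -9212281/2481757572 ≈ -0.0037120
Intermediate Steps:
N(P) = P (N(P) = P + 0 = P)
L = -1035 (L = -5*(-3)*(-69) = 15*(-69) = -1035)
L/(-272230) + k(644)/((87116 + 36686) - 32638) = -1035/(-272230) - 685/((87116 + 36686) - 32638) = -1035*(-1/272230) - 685/(123802 - 32638) = 207/54446 - 685/91164 = -9212281/2481757572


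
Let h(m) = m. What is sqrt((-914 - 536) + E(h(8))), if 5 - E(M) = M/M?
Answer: I*sqrt(1446) ≈ 38.026*I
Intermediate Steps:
E(M) = 4 (E(M) = 5 - M/M = 5 - 1*1 = 5 - 1 = 4)
sqrt((-914 - 536) + E(h(8))) = sqrt((-914 - 536) + 4) = sqrt(-1450 + 4) = sqrt(-1446) = I*sqrt(1446)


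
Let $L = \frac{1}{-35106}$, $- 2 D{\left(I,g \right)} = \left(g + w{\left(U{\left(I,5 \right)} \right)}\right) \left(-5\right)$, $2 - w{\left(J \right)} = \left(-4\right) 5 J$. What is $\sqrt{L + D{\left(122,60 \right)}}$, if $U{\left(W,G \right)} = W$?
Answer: $\frac{\sqrt{7708857346074}}{35106} \approx 79.089$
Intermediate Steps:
$w{\left(J \right)} = 2 + 20 J$ ($w{\left(J \right)} = 2 - \left(-4\right) 5 J = 2 - - 20 J = 2 + 20 J$)
$D{\left(I,g \right)} = 5 + 50 I + \frac{5 g}{2}$ ($D{\left(I,g \right)} = - \frac{\left(g + \left(2 + 20 I\right)\right) \left(-5\right)}{2} = - \frac{\left(2 + g + 20 I\right) \left(-5\right)}{2} = - \frac{-10 - 100 I - 5 g}{2} = 5 + 50 I + \frac{5 g}{2}$)
$L = - \frac{1}{35106} \approx -2.8485 \cdot 10^{-5}$
$\sqrt{L + D{\left(122,60 \right)}} = \sqrt{- \frac{1}{35106} + \left(5 + 50 \cdot 122 + \frac{5}{2} \cdot 60\right)} = \sqrt{- \frac{1}{35106} + \left(5 + 6100 + 150\right)} = \sqrt{- \frac{1}{35106} + 6255} = \sqrt{\frac{219588029}{35106}} = \frac{\sqrt{7708857346074}}{35106}$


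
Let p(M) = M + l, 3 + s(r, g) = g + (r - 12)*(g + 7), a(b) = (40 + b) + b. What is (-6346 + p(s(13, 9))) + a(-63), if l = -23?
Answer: -6433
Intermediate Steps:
a(b) = 40 + 2*b
s(r, g) = -3 + g + (-12 + r)*(7 + g) (s(r, g) = -3 + (g + (r - 12)*(g + 7)) = -3 + (g + (-12 + r)*(7 + g)) = -3 + g + (-12 + r)*(7 + g))
p(M) = -23 + M (p(M) = M - 23 = -23 + M)
(-6346 + p(s(13, 9))) + a(-63) = (-6346 + (-23 + (-87 - 11*9 + 7*13 + 9*13))) + (40 + 2*(-63)) = (-6346 + (-23 + (-87 - 99 + 91 + 117))) + (40 - 126) = (-6346 + (-23 + 22)) - 86 = (-6346 - 1) - 86 = -6347 - 86 = -6433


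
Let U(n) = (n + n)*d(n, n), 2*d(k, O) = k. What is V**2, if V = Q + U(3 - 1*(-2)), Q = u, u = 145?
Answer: 28900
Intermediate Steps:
d(k, O) = k/2
Q = 145
U(n) = n**2 (U(n) = (n + n)*(n/2) = (2*n)*(n/2) = n**2)
V = 170 (V = 145 + (3 - 1*(-2))**2 = 145 + (3 + 2)**2 = 145 + 5**2 = 145 + 25 = 170)
V**2 = 170**2 = 28900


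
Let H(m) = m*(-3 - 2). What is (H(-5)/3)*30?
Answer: 250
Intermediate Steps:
H(m) = -5*m (H(m) = m*(-5) = -5*m)
(H(-5)/3)*30 = (-5*(-5)/3)*30 = (25*(⅓))*30 = (25/3)*30 = 250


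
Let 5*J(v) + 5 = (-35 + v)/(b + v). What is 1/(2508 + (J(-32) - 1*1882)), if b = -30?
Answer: 310/193817 ≈ 0.0015994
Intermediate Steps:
J(v) = -1 + (-35 + v)/(5*(-30 + v)) (J(v) = -1 + ((-35 + v)/(-30 + v))/5 = -1 + (-35 + v)/(5*(-30 + v)))
1/(2508 + (J(-32) - 1*1882)) = 1/(2508 + ((115 - 4*(-32))/(5*(-30 - 32)) - 1*1882)) = 1/(2508 + ((⅕)*(115 + 128)/(-62) - 1882)) = 1/(2508 + ((⅕)*(-1/62)*243 - 1882)) = 1/(2508 + (-243/310 - 1882)) = 1/(2508 - 583663/310) = 1/(193817/310) = 310/193817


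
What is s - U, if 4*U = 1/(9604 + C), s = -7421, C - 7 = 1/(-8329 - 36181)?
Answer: -6349194031033/855571218 ≈ -7421.0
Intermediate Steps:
C = 311569/44510 (C = 7 + 1/(-8329 - 36181) = 7 + 1/(-44510) = 7 - 1/44510 = 311569/44510 ≈ 7.0000)
U = 22255/855571218 (U = 1/(4*(9604 + 311569/44510)) = 1/(4*(427785609/44510)) = (¼)*(44510/427785609) = 22255/855571218 ≈ 2.6012e-5)
s - U = -7421 - 1*22255/855571218 = -7421 - 22255/855571218 = -6349194031033/855571218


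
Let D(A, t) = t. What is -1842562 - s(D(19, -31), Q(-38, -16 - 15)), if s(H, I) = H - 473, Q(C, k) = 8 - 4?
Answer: -1842058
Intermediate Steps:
Q(C, k) = 4
s(H, I) = -473 + H
-1842562 - s(D(19, -31), Q(-38, -16 - 15)) = -1842562 - (-473 - 31) = -1842562 - 1*(-504) = -1842562 + 504 = -1842058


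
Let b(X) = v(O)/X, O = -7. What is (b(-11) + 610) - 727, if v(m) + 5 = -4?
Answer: -1278/11 ≈ -116.18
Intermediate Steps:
v(m) = -9 (v(m) = -5 - 4 = -9)
b(X) = -9/X
(b(-11) + 610) - 727 = (-9/(-11) + 610) - 727 = (-9*(-1/11) + 610) - 727 = (9/11 + 610) - 727 = 6719/11 - 727 = -1278/11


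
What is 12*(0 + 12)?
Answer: 144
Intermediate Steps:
12*(0 + 12) = 12*12 = 144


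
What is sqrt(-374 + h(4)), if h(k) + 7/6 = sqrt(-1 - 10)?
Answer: sqrt(-13506 + 36*I*sqrt(11))/6 ≈ 0.085615 + 19.369*I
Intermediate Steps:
h(k) = -7/6 + I*sqrt(11) (h(k) = -7/6 + sqrt(-1 - 10) = -7/6 + sqrt(-11) = -7/6 + I*sqrt(11))
sqrt(-374 + h(4)) = sqrt(-374 + (-7/6 + I*sqrt(11))) = sqrt(-2251/6 + I*sqrt(11))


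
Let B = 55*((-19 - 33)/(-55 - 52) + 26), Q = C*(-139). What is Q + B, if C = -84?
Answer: 1405202/107 ≈ 13133.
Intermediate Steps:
Q = 11676 (Q = -84*(-139) = 11676)
B = 155870/107 (B = 55*(-52/(-107) + 26) = 55*(-52*(-1/107) + 26) = 55*(52/107 + 26) = 55*(2834/107) = 155870/107 ≈ 1456.7)
Q + B = 11676 + 155870/107 = 1405202/107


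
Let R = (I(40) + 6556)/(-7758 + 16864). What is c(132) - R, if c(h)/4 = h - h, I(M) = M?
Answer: -3298/4553 ≈ -0.72436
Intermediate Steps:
c(h) = 0 (c(h) = 4*(h - h) = 4*0 = 0)
R = 3298/4553 (R = (40 + 6556)/(-7758 + 16864) = 6596/9106 = 6596*(1/9106) = 3298/4553 ≈ 0.72436)
c(132) - R = 0 - 1*3298/4553 = 0 - 3298/4553 = -3298/4553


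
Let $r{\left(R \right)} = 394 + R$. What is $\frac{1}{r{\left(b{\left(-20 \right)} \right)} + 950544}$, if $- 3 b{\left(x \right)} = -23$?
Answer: $\frac{3}{2852837} \approx 1.0516 \cdot 10^{-6}$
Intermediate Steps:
$b{\left(x \right)} = \frac{23}{3}$ ($b{\left(x \right)} = \left(- \frac{1}{3}\right) \left(-23\right) = \frac{23}{3}$)
$\frac{1}{r{\left(b{\left(-20 \right)} \right)} + 950544} = \frac{1}{\left(394 + \frac{23}{3}\right) + 950544} = \frac{1}{\frac{1205}{3} + 950544} = \frac{1}{\frac{2852837}{3}} = \frac{3}{2852837}$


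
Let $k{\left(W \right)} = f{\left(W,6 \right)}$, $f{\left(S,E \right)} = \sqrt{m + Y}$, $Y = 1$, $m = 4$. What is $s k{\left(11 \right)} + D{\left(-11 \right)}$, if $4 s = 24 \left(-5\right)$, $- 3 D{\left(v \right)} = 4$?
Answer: $- \frac{4}{3} - 30 \sqrt{5} \approx -68.415$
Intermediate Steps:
$D{\left(v \right)} = - \frac{4}{3}$ ($D{\left(v \right)} = \left(- \frac{1}{3}\right) 4 = - \frac{4}{3}$)
$f{\left(S,E \right)} = \sqrt{5}$ ($f{\left(S,E \right)} = \sqrt{4 + 1} = \sqrt{5}$)
$s = -30$ ($s = \frac{24 \left(-5\right)}{4} = \frac{1}{4} \left(-120\right) = -30$)
$k{\left(W \right)} = \sqrt{5}$
$s k{\left(11 \right)} + D{\left(-11 \right)} = - 30 \sqrt{5} - \frac{4}{3} = - \frac{4}{3} - 30 \sqrt{5}$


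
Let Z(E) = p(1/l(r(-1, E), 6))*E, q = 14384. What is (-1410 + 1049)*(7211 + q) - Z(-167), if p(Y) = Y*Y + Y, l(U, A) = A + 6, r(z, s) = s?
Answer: -1122592309/144 ≈ -7.7958e+6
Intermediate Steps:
l(U, A) = 6 + A
p(Y) = Y + Y² (p(Y) = Y² + Y = Y + Y²)
Z(E) = 13*E/144 (Z(E) = ((1 + 1/(6 + 6))/(6 + 6))*E = ((1 + 1/12)/12)*E = ((1/12)*(13/12))*E = 13*E/144)
(-1410 + 1049)*(7211 + q) - Z(-167) = (-1410 + 1049)*(7211 + 14384) - 13*(-167)/144 = -361*21595 - 1*(-2171/144) = -7795795 + 2171/144 = -1122592309/144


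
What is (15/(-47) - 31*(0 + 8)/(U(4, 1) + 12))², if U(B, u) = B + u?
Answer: 141871921/638401 ≈ 222.23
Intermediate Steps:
(15/(-47) - 31*(0 + 8)/(U(4, 1) + 12))² = (15/(-47) - 31*(0 + 8)/((4 + 1) + 12))² = (15*(-1/47) - 31*8/(5 + 12))² = (-15/47 - 31/(17*(⅛)))² = (-15/47 - 31/17/8)² = (-15/47 - 31*8/17)² = (-15/47 - 248/17)² = (-11911/799)² = 141871921/638401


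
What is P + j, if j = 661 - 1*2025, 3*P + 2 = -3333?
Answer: -7427/3 ≈ -2475.7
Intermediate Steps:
P = -3335/3 (P = -⅔ + (⅓)*(-3333) = -⅔ - 1111 = -3335/3 ≈ -1111.7)
j = -1364 (j = 661 - 2025 = -1364)
P + j = -3335/3 - 1364 = -7427/3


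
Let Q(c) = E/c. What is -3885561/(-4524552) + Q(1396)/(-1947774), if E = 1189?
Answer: 8152156179971/9492805113548 ≈ 0.85877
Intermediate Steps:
Q(c) = 1189/c
-3885561/(-4524552) + Q(1396)/(-1947774) = -3885561/(-4524552) + (1189/1396)/(-1947774) = -3885561*(-1/4524552) + (1189*(1/1396))*(-1/1947774) = 431729/502728 + (1189/1396)*(-1/1947774) = 431729/502728 - 1189/2719092504 = 8152156179971/9492805113548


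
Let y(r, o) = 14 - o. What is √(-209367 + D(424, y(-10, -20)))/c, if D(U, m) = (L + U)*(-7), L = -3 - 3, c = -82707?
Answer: -I*√212293/82707 ≈ -0.0055709*I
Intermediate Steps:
L = -6
D(U, m) = 42 - 7*U (D(U, m) = (-6 + U)*(-7) = 42 - 7*U)
√(-209367 + D(424, y(-10, -20)))/c = √(-209367 + (42 - 7*424))/(-82707) = √(-209367 + (42 - 2968))*(-1/82707) = √(-209367 - 2926)*(-1/82707) = √(-212293)*(-1/82707) = (I*√212293)*(-1/82707) = -I*√212293/82707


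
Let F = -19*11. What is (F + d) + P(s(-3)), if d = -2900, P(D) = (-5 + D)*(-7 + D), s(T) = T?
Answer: -3029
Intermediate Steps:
F = -209
P(D) = (-7 + D)*(-5 + D)
(F + d) + P(s(-3)) = (-209 - 2900) + (35 + (-3)² - 12*(-3)) = -3109 + (35 + 9 + 36) = -3109 + 80 = -3029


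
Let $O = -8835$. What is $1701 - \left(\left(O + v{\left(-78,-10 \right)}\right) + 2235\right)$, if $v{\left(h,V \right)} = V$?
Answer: $8311$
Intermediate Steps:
$1701 - \left(\left(O + v{\left(-78,-10 \right)}\right) + 2235\right) = 1701 - \left(\left(-8835 - 10\right) + 2235\right) = 1701 - \left(-8845 + 2235\right) = 1701 - -6610 = 1701 + 6610 = 8311$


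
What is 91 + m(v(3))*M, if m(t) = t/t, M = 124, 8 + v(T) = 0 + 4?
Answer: 215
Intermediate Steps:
v(T) = -4 (v(T) = -8 + (0 + 4) = -8 + 4 = -4)
m(t) = 1
91 + m(v(3))*M = 91 + 1*124 = 91 + 124 = 215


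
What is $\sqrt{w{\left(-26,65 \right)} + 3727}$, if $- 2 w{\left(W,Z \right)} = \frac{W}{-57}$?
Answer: $\frac{\sqrt{12108282}}{57} \approx 61.047$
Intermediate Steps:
$w{\left(W,Z \right)} = \frac{W}{114}$ ($w{\left(W,Z \right)} = - \frac{W \frac{1}{-57}}{2} = - \frac{W \left(- \frac{1}{57}\right)}{2} = - \frac{\left(- \frac{1}{57}\right) W}{2} = \frac{W}{114}$)
$\sqrt{w{\left(-26,65 \right)} + 3727} = \sqrt{\frac{1}{114} \left(-26\right) + 3727} = \sqrt{- \frac{13}{57} + 3727} = \sqrt{\frac{212426}{57}} = \frac{\sqrt{12108282}}{57}$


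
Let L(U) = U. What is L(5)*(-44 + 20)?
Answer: -120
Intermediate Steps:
L(5)*(-44 + 20) = 5*(-44 + 20) = 5*(-24) = -120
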